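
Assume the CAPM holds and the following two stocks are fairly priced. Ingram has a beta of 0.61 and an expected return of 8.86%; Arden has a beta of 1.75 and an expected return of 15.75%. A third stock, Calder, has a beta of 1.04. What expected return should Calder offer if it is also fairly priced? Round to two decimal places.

11.46%

MRP (SML slope) = (15.75% − 8.86%) / (1.75 − 0.61) = 6.89% / 1.14 = 6.0439%
R_f (intercept) = 8.86% − 0.61 × 6.0439% = 5.1732%
E(R_Calder) = R_f + β × MRP = 5.1732% + 1.04 × 6.0439% = 11.46%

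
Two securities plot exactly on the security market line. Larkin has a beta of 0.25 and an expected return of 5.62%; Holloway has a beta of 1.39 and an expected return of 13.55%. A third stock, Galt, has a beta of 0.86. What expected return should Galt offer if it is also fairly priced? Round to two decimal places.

9.86%

MRP (SML slope) = (13.55% − 5.62%) / (1.39 − 0.25) = 7.93% / 1.14 = 6.9561%
R_f (intercept) = 5.62% − 0.25 × 6.9561% = 3.8810%
E(R_Galt) = R_f + β × MRP = 3.8810% + 0.86 × 6.9561% = 9.86%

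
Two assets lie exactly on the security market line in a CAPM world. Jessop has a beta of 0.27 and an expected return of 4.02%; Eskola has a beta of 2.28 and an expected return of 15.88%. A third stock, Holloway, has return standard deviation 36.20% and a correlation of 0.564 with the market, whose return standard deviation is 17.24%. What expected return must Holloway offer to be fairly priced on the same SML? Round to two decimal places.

MRP = (15.88% − 4.02%) / (2.28 − 0.27) = 5.9005%
R_f = 4.02% − 0.27 × 5.9005% = 2.4269%
β_Holloway = ρ·σ_i/σ_m = 0.564 × 36.20 / 17.24 = 1.1843
E(R_Holloway) = R_f + β × MRP = 2.4269% + 1.1843 × 5.9005% = 9.41%

9.41%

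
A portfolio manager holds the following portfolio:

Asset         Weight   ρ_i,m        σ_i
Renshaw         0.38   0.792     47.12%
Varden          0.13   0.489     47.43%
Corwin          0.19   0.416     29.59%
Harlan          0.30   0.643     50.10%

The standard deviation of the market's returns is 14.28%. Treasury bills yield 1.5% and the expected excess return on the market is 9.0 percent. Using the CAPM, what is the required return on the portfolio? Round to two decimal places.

19.90%

β_Renshaw = 0.792 × 47.12% / 14.28% = 2.6134
β_Varden = 0.489 × 47.43% / 14.28% = 1.6242
β_Corwin = 0.416 × 29.59% / 14.28% = 0.8620
β_Harlan = 0.643 × 50.10% / 14.28% = 2.2559
β_P = Σ w_i β_i = 0.38×2.6134 + 0.13×1.6242 + 0.19×0.8620 + 0.30×2.2559 = 2.0448
E(R_P) = R_f + β_P × MRP = 1.5% + 2.0448 × 9.0% = 19.90%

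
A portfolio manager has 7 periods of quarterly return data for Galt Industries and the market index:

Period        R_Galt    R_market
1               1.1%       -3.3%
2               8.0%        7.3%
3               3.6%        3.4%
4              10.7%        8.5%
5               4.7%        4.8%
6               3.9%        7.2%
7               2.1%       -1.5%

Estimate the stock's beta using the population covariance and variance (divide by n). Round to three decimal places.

Mean R_i = (1.1 + 8.0 + 3.6 + 10.7 + 4.7 + 3.9 + 2.1) / 7 = 4.8714%
Mean R_m = (-3.3 + 7.3 + 3.4 + 8.5 + 4.8 + 7.2 − 1.5) / 7 = 3.7714%
Σ(R_i − R̄_i)(R_m − R̄_m) = 76.8443  ⇒  Cov = 76.8443 / 7 = 10.9778
Σ(R_m − R̄_m)² = 125.5543  ⇒  Var(R_m) = 125.5543 / 7 = 17.9363
β = Cov / Var(R_m) = 10.9778 / 17.9363 = 0.6120

0.612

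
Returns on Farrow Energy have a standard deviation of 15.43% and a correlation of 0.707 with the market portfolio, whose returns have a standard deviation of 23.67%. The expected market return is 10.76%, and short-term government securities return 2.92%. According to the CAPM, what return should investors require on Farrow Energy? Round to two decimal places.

6.53%

β = ρ × σ_i / σ_m = 0.707 × 15.43% / 23.67% = 0.4609
MRP = 10.76% − 2.92% = 7.84%
E(R) = 2.92% + 0.4609 × 7.84% = 6.53%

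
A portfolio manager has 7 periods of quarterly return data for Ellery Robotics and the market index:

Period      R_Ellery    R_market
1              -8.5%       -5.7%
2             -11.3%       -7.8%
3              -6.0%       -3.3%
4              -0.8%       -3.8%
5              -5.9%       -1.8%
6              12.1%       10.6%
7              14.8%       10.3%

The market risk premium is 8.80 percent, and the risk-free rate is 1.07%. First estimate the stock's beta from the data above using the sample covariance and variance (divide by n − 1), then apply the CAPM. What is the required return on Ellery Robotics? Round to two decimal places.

12.70%

Mean R_i = (-8.5 − 11.3 − 6.0 − 0.8 − 5.9 + 12.1 + 14.8) / 7 = -0.8000%
Mean R_m = (-5.7 − 7.8 − 3.3 − 3.8 − 1.8 + 10.6 + 10.3) / 7 = -0.2143%
Σ(R_i − R̄_i)(R_m − R̄_m) = 449.5500  ⇒  Cov = 449.5500 / 6 = 74.9250
Σ(R_m − R̄_m)² = 340.0286  ⇒  Var(R_m) = 340.0286 / 6 = 56.6714
β = Cov / Var(R_m) = 74.9250 / 56.6714 = 1.3221
E(R) = R_f + β × MRP = 1.07% + 1.3221 × 8.80% = 12.70%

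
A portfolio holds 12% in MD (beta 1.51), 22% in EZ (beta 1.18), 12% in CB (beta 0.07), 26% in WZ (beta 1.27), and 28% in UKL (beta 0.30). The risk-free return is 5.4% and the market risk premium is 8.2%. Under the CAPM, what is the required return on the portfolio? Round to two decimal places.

β_P = Σ w_i β_i = 0.12×1.51 + 0.22×1.18 + 0.12×0.07 + 0.26×1.27 + 0.28×0.30 = 0.8634
E(R_P) = R_f + β_P × MRP = 5.4% + 0.8634 × 8.2% = 12.48%

12.48%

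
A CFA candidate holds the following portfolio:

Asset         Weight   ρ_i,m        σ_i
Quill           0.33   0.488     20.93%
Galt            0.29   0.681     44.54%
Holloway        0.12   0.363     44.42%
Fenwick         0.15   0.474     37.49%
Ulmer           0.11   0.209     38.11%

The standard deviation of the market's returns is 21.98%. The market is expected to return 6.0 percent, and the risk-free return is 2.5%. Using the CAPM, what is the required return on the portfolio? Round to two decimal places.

β_Quill = 0.488 × 20.93% / 21.98% = 0.4647
β_Galt = 0.681 × 44.54% / 21.98% = 1.3800
β_Holloway = 0.363 × 44.42% / 21.98% = 0.7336
β_Fenwick = 0.474 × 37.49% / 21.98% = 0.8085
β_Ulmer = 0.209 × 38.11% / 21.98% = 0.3624
β_P = Σ w_i β_i = 0.33×0.4647 + 0.29×1.3800 + 0.12×0.7336 + 0.15×0.8085 + 0.11×0.3624 = 0.8027
MRP = 6.0% − 2.5% = 3.50%
E(R_P) = R_f + β_P × MRP = 2.5% + 0.8027 × 3.5% = 5.31%

5.31%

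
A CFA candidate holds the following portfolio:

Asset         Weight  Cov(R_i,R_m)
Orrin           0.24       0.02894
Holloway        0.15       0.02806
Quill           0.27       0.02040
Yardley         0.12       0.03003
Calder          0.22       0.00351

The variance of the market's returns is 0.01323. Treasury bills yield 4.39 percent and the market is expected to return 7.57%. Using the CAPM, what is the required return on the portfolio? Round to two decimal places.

9.45%

β_Orrin = 0.02894 / 0.01323 = 2.1875
β_Holloway = 0.02806 / 0.01323 = 2.1209
β_Quill = 0.02040 / 0.01323 = 1.5420
β_Yardley = 0.03003 / 0.01323 = 2.2698
β_Calder = 0.00351 / 0.01323 = 0.2653
β_P = Σ w_i β_i = 0.24×2.1875 + 0.15×2.1209 + 0.27×1.5420 + 0.12×2.2698 + 0.22×0.2653 = 1.5902
MRP = 7.57% − 4.39% = 3.18%
E(R_P) = R_f + β_P × MRP = 4.39% + 1.5902 × 3.18% = 9.45%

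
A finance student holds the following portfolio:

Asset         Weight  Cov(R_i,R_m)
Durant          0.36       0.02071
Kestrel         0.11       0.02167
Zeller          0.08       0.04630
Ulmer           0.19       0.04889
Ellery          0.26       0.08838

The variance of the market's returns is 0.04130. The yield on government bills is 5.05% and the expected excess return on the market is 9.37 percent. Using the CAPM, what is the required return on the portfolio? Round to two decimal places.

15.44%

β_Durant = 0.02071 / 0.04130 = 0.5015
β_Kestrel = 0.02167 / 0.04130 = 0.5247
β_Zeller = 0.04630 / 0.04130 = 1.1211
β_Ulmer = 0.04889 / 0.04130 = 1.1838
β_Ellery = 0.08838 / 0.04130 = 2.1400
β_P = Σ w_i β_i = 0.36×0.5015 + 0.11×0.5247 + 0.08×1.1211 + 0.19×1.1838 + 0.26×2.1400 = 1.1093
E(R_P) = R_f + β_P × MRP = 5.05% + 1.1093 × 9.37% = 15.44%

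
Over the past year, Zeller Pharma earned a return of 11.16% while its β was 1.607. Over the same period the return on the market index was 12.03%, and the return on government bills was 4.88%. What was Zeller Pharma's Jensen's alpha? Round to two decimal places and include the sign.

Market excess return = 12.03% − 4.88% = 7.15%
CAPM benchmark = R_f + β(R_m − R_f) = 4.88% + 1.607 × 7.15% = 16.37005%
α = actual − benchmark = 11.16% − 16.37005% = -5.21%

-5.21%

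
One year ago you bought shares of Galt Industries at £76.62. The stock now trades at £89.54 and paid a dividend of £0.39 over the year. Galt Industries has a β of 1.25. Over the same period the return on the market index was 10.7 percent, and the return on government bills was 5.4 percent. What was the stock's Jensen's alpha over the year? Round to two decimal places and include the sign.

Realised HPR = (P1 + D1 − P0) / P0 = (89.54 + 0.39 − 76.62) / 76.62 = 13.31 / 76.62 = 17.3714%
MRP = 10.7% − 5.4% = 5.30%
CAPM required = R_f + β·MRP = 5.4% + 1.25 × 5.3% = 12.0250%
α = realised − required = 17.3714% − 12.0250% = +5.35%

+5.35%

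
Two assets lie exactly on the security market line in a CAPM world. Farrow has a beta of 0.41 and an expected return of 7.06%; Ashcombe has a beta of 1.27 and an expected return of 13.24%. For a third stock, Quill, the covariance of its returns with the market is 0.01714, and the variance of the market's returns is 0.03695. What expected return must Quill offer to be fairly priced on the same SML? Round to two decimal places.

MRP = (13.24% − 7.06%) / (1.27 − 0.41) = 7.1860%
R_f = 7.06% − 0.41 × 7.1860% = 4.1137%
β_Quill = Cov / Var(R_m) = 0.01714 / 0.03695 = 0.4639
E(R_Quill) = R_f + β × MRP = 4.1137% + 0.4639 × 7.1860% = 7.45%

7.45%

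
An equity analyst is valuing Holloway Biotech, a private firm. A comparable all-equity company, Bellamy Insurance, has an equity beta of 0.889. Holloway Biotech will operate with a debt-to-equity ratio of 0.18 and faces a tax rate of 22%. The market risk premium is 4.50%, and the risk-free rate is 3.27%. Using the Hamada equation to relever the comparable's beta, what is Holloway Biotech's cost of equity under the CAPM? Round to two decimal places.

7.83%

β_L = β_U × [1 + (1 − t)(D/E)] = 0.889 × [1 + (1 − 0.22) × 0.18]
    = 0.889 × [1 + 0.78 × 0.18] = 0.889 × 1.1404 = 1.0138
E(R) = R_f + β_L × MRP = 3.27% + 1.0138 × 4.50% = 7.83%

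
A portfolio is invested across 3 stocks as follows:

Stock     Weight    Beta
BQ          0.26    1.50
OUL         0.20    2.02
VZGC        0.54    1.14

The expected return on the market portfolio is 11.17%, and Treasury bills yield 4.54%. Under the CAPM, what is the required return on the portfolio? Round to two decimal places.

13.89%

β_P = Σ w_i β_i = 0.26×1.50 + 0.20×2.02 + 0.54×1.14 = 1.4096
MRP = 11.17% − 4.54% = 6.63%
E(R_P) = R_f + β_P × MRP = 4.54% + 1.4096 × 6.63% = 13.89%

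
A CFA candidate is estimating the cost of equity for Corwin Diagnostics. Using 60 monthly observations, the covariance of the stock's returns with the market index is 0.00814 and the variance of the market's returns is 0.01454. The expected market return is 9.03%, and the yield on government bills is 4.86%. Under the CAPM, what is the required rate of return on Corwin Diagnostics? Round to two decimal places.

7.19%

β = Cov(R_i, R_m) / Var(R_m) = 0.00814 / 0.01454 = 0.5598
MRP = 9.03% − 4.86% = 4.17%
E(R) = R_f + β × MRP = 4.86% + 0.5598 × 4.17% = 7.19%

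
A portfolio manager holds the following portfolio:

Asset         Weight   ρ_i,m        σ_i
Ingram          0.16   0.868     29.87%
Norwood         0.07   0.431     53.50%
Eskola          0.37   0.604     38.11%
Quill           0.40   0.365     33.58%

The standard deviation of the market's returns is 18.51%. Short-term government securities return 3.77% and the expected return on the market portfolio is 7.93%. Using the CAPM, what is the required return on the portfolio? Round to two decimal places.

8.08%

β_Ingram = 0.868 × 29.87% / 18.51% = 1.4007
β_Norwood = 0.431 × 53.50% / 18.51% = 1.2457
β_Eskola = 0.604 × 38.11% / 18.51% = 1.2436
β_Quill = 0.365 × 33.58% / 18.51% = 0.6622
β_P = Σ w_i β_i = 0.16×1.4007 + 0.07×1.2457 + 0.37×1.2436 + 0.40×0.6622 = 1.0363
MRP = 7.93% − 3.77% = 4.16%
E(R_P) = R_f + β_P × MRP = 3.77% + 1.0363 × 4.16% = 8.08%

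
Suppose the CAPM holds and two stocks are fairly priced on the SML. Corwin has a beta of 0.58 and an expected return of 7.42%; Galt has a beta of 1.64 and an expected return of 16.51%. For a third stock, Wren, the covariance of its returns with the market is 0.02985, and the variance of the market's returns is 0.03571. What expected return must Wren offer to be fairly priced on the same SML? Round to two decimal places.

MRP = (16.51% − 7.42%) / (1.64 − 0.58) = 8.5755%
R_f = 7.42% − 0.58 × 8.5755% = 2.4462%
β_Wren = Cov / Var(R_m) = 0.02985 / 0.03571 = 0.8359
E(R_Wren) = R_f + β × MRP = 2.4462% + 0.8359 × 8.5755% = 9.61%

9.61%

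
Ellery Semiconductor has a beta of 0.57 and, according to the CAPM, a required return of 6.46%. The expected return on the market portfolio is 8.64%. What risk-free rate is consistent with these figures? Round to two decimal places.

E(R) = R_f + β(E(R_m) − R_f) = R_f(1 − β) + β·E(R_m)
6.46% = R_f × (1 − 0.57) + 0.57 × 8.64%
6.46% = R_f × 0.43 + 4.9248%
R_f = (6.46% − 4.9248%) / 0.43 = 3.57%

3.57%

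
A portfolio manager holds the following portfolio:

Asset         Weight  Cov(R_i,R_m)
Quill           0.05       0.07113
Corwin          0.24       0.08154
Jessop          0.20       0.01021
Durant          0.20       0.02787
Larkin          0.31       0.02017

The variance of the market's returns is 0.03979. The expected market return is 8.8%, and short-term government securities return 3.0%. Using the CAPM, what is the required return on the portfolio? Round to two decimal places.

β_Quill = 0.07113 / 0.03979 = 1.7876
β_Corwin = 0.08154 / 0.03979 = 2.0493
β_Jessop = 0.01021 / 0.03979 = 0.2566
β_Durant = 0.02787 / 0.03979 = 0.7004
β_Larkin = 0.02017 / 0.03979 = 0.5069
β_P = Σ w_i β_i = 0.05×1.7876 + 0.24×2.0493 + 0.20×0.2566 + 0.20×0.7004 + 0.31×0.5069 = 0.9298
MRP = 8.8% − 3.0% = 5.80%
E(R_P) = R_f + β_P × MRP = 3.0% + 0.9298 × 5.8% = 8.39%

8.39%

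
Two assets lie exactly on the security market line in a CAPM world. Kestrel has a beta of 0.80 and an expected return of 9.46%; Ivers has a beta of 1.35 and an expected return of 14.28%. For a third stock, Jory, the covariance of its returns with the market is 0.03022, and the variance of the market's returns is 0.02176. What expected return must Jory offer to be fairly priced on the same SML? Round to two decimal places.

MRP = (14.28% − 9.46%) / (1.35 − 0.80) = 8.7636%
R_f = 9.46% − 0.80 × 8.7636% = 2.4491%
β_Jory = Cov / Var(R_m) = 0.03022 / 0.02176 = 1.3888
E(R_Jory) = R_f + β × MRP = 2.4491% + 1.3888 × 8.7636% = 14.62%

14.62%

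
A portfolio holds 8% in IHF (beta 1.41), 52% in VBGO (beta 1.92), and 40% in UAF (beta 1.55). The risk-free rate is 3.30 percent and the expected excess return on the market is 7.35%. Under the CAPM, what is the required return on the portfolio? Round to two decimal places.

16.02%

β_P = Σ w_i β_i = 0.08×1.41 + 0.52×1.92 + 0.40×1.55 = 1.7312
E(R_P) = R_f + β_P × MRP = 3.30% + 1.7312 × 7.35% = 16.02%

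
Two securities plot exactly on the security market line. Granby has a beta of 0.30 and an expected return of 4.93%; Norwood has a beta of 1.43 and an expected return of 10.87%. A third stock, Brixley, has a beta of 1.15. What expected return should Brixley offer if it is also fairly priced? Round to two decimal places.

MRP (SML slope) = (10.87% − 4.93%) / (1.43 − 0.30) = 5.94% / 1.13 = 5.2566%
R_f (intercept) = 4.93% − 0.30 × 5.2566% = 3.3530%
E(R_Brixley) = R_f + β × MRP = 3.3530% + 1.15 × 5.2566% = 9.40%

9.40%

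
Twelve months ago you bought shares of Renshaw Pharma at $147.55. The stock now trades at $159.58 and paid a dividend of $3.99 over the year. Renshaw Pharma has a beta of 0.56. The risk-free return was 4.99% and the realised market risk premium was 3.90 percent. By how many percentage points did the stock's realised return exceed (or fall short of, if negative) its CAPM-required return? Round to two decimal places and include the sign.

Realised HPR = (P1 + D1 − P0) / P0 = (159.58 + 3.99 − 147.55) / 147.55 = 16.02 / 147.55 = 10.8573%
CAPM required = R_f + β·MRP = 4.99% + 0.56 × 3.90% = 7.1740%
α = realised − required = 10.8573% − 7.1740% = +3.68%

+3.68%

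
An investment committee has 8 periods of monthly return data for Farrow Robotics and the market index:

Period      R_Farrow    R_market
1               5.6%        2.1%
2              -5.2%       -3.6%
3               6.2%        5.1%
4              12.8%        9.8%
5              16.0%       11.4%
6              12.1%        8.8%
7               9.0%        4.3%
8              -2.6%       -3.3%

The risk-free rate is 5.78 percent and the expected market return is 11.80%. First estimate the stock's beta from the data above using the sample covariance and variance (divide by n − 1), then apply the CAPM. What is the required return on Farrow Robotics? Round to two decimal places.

13.50%

Mean R_i = (5.6 − 5.2 + 6.2 + 12.8 + 16.0 + 12.1 + 9.0 − 2.6) / 8 = 6.7375%
Mean R_m = (2.1 − 3.6 + 5.1 + 9.8 + 11.4 + 8.8 + 4.3 − 3.3) / 8 = 4.3250%
Σ(R_i − R̄_i)(R_m − R̄_m) = 290.5825  ⇒  Cov = 290.5825 / 7 = 41.5118
Σ(R_m − R̄_m)² = 226.5550  ⇒  Var(R_m) = 226.5550 / 7 = 32.3650
β = Cov / Var(R_m) = 41.5118 / 32.3650 = 1.2826
MRP = 11.80% − 5.78% = 6.02%
E(R) = R_f + β × MRP = 5.78% + 1.2826 × 6.02% = 13.50%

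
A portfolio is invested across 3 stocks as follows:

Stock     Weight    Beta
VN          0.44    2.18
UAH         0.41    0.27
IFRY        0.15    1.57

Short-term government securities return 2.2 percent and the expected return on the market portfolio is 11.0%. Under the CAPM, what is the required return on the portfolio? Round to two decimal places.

β_P = Σ w_i β_i = 0.44×2.18 + 0.41×0.27 + 0.15×1.57 = 1.3054
MRP = 11.0% − 2.2% = 8.80%
E(R_P) = R_f + β_P × MRP = 2.2% + 1.3054 × 8.8% = 13.69%

13.69%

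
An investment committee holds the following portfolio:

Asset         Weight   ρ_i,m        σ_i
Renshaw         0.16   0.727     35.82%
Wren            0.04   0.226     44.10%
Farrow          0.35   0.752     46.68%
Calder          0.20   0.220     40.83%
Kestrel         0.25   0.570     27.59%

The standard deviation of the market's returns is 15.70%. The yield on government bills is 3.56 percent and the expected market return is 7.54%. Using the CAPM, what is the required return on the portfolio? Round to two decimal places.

9.28%

β_Renshaw = 0.727 × 35.82% / 15.70% = 1.6587
β_Wren = 0.226 × 44.10% / 15.70% = 0.6348
β_Farrow = 0.752 × 46.68% / 15.70% = 2.2359
β_Calder = 0.220 × 40.83% / 15.70% = 0.5721
β_Kestrel = 0.570 × 27.59% / 15.70% = 1.0017
β_P = Σ w_i β_i = 0.16×1.6587 + 0.04×0.6348 + 0.35×2.2359 + 0.20×0.5721 + 0.25×1.0017 = 1.4382
MRP = 7.54% − 3.56% = 3.98%
E(R_P) = R_f + β_P × MRP = 3.56% + 1.4382 × 3.98% = 9.28%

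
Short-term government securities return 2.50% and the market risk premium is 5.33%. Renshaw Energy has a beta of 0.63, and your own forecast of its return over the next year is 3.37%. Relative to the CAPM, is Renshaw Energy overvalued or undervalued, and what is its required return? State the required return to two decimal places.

Required return = R_f + β·MRP = 2.50% + 0.63 × 5.33% = 5.86%
Forecast 3.37% < required 5.86% → the stock plots below the SML → overvalued.

Overvalued; required return 5.86%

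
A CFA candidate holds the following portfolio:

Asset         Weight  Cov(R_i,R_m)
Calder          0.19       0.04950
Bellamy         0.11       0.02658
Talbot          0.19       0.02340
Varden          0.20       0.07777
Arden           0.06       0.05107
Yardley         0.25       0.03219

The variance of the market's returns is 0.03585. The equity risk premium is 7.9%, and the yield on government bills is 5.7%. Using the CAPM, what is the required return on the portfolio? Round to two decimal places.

15.27%

β_Calder = 0.04950 / 0.03585 = 1.3808
β_Bellamy = 0.02658 / 0.03585 = 0.7414
β_Talbot = 0.02340 / 0.03585 = 0.6527
β_Varden = 0.07777 / 0.03585 = 2.1693
β_Arden = 0.05107 / 0.03585 = 1.4245
β_Yardley = 0.03219 / 0.03585 = 0.8979
β_P = Σ w_i β_i = 0.19×1.3808 + 0.11×0.7414 + 0.19×0.6527 + 0.20×2.1693 + 0.06×1.4245 + 0.25×0.8979 = 1.2117
E(R_P) = R_f + β_P × MRP = 5.7% + 1.2117 × 7.9% = 15.27%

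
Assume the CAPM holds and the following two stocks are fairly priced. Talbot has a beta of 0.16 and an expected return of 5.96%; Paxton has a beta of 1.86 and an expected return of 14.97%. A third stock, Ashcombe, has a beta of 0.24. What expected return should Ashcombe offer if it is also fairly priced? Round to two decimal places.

6.38%

MRP (SML slope) = (14.97% − 5.96%) / (1.86 − 0.16) = 9.01% / 1.70 = 5.3000%
R_f (intercept) = 5.96% − 0.16 × 5.3000% = 5.1120%
E(R_Ashcombe) = R_f + β × MRP = 5.1120% + 0.24 × 5.3000% = 6.38%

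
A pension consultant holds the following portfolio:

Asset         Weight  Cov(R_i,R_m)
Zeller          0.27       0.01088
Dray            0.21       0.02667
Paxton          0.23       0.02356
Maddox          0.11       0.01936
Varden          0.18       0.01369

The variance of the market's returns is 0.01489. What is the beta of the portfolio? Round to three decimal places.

1.246

β_Zeller = 0.01088 / 0.01489 = 0.7307
β_Dray = 0.02667 / 0.01489 = 1.7911
β_Paxton = 0.02356 / 0.01489 = 1.5823
β_Maddox = 0.01936 / 0.01489 = 1.3002
β_Varden = 0.01369 / 0.01489 = 0.9194
β_P = Σ w_i β_i = 0.27×0.7307 + 0.21×1.7911 + 0.23×1.5823 + 0.11×1.3002 + 0.18×0.9194 = 1.2459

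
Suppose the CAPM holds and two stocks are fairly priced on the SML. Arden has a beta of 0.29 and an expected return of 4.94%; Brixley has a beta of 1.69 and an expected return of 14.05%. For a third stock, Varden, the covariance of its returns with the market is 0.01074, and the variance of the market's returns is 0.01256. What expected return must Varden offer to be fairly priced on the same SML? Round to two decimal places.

8.62%

MRP = (14.05% − 4.94%) / (1.69 − 0.29) = 6.5071%
R_f = 4.94% − 0.29 × 6.5071% = 3.0529%
β_Varden = Cov / Var(R_m) = 0.01074 / 0.01256 = 0.8551
E(R_Varden) = R_f + β × MRP = 3.0529% + 0.8551 × 6.5071% = 8.62%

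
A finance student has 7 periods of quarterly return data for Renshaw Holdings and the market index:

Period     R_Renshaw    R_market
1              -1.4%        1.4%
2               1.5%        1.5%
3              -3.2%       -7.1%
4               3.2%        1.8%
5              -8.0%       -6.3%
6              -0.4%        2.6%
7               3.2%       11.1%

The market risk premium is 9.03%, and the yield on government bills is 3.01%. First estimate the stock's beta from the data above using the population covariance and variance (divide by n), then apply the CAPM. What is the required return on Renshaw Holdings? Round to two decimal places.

7.74%

Mean R_i = (-1.4 + 1.5 − 3.2 + 3.2 − 8.0 − 0.4 + 3.2) / 7 = -0.7286%
Mean R_m = (1.4 + 1.5 − 7.1 + 1.8 − 6.3 + 2.6 + 11.1) / 7 = 0.7143%
Σ(R_i − R̄_i)(R_m − R̄_m) = 117.2929  ⇒  Cov = 117.2929 / 7 = 16.7561
Σ(R_m − R̄_m)² = 223.9486  ⇒  Var(R_m) = 223.9486 / 7 = 31.9927
β = Cov / Var(R_m) = 16.7561 / 31.9927 = 0.5237
E(R) = R_f + β × MRP = 3.01% + 0.5237 × 9.03% = 7.74%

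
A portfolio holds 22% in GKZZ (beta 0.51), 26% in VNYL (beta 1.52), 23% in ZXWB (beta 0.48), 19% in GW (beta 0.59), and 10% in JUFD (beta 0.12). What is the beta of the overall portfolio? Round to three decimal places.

0.742

β_P = Σ w_i β_i = 0.22×0.51 + 0.26×1.52 + 0.23×0.48 + 0.19×0.59 + 0.10×0.12 = 0.7419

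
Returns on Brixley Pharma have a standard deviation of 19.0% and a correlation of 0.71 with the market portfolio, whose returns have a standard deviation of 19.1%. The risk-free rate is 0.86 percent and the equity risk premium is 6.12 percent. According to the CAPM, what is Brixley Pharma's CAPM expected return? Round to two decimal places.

5.18%

β = ρ × σ_i / σ_m = 0.71 × 19.0% / 19.1% = 0.7063
E(R) = 0.86% + 0.7063 × 6.12% = 5.18%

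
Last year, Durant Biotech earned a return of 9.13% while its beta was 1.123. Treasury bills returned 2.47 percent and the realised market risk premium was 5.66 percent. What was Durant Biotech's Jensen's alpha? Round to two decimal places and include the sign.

+0.30%

CAPM benchmark = R_f + β(R_m − R_f) = 2.47% + 1.123 × 5.66% = 8.82618%
α = actual − benchmark = 9.13% − 8.82618% = +0.30%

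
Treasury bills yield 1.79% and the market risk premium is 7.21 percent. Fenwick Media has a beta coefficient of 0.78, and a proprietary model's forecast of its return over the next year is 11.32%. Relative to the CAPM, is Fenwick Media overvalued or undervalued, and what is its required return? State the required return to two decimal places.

Undervalued; required return 7.41%

Required return = R_f + β·MRP = 1.79% + 0.78 × 7.21% = 7.41%
Forecast 11.32% > required 7.41% → the stock plots above the SML → undervalued.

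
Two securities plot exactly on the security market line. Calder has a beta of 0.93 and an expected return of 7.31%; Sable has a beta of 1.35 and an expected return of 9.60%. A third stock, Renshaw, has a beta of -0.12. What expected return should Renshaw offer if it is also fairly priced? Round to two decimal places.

1.59%

MRP (SML slope) = (9.60% − 7.31%) / (1.35 − 0.93) = 2.29% / 0.42 = 5.4524%
R_f (intercept) = 7.31% − 0.93 × 5.4524% = 2.2393%
E(R_Renshaw) = R_f + β × MRP = 2.2393% + -0.12 × 5.4524% = 1.59%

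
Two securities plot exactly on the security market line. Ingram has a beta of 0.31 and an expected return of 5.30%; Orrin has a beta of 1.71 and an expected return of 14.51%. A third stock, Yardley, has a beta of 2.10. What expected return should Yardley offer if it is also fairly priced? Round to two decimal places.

MRP (SML slope) = (14.51% − 5.30%) / (1.71 − 0.31) = 9.21% / 1.40 = 6.5786%
R_f (intercept) = 5.30% − 0.31 × 6.5786% = 3.2606%
E(R_Yardley) = R_f + β × MRP = 3.2606% + 2.10 × 6.5786% = 17.08%

17.08%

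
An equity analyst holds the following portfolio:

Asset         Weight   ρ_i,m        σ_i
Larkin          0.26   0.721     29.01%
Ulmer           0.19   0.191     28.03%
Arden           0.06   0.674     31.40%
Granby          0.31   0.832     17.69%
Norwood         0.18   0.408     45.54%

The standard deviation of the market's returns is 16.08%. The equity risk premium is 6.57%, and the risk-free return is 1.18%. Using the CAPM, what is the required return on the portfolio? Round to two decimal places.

β_Larkin = 0.721 × 29.01% / 16.08% = 1.3008
β_Ulmer = 0.191 × 28.03% / 16.08% = 0.3329
β_Arden = 0.674 × 31.40% / 16.08% = 1.3161
β_Granby = 0.832 × 17.69% / 16.08% = 0.9153
β_Norwood = 0.408 × 45.54% / 16.08% = 1.1555
β_P = Σ w_i β_i = 0.26×1.3008 + 0.19×0.3329 + 0.06×1.3161 + 0.31×0.9153 + 0.18×1.1555 = 0.9722
E(R_P) = R_f + β_P × MRP = 1.18% + 0.9722 × 6.57% = 7.57%

7.57%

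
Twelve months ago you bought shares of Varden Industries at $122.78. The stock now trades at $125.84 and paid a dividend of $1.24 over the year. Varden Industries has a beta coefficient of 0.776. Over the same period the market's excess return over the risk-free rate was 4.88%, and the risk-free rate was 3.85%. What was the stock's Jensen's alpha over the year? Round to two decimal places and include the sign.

Realised HPR = (P1 + D1 − P0) / P0 = (125.84 + 1.24 − 122.78) / 122.78 = 4.30 / 122.78 = 3.5022%
CAPM required = R_f + β·MRP = 3.85% + 0.776 × 4.88% = 7.63688%
α = realised − required = 3.5022% − 7.63688% = -4.13%

-4.13%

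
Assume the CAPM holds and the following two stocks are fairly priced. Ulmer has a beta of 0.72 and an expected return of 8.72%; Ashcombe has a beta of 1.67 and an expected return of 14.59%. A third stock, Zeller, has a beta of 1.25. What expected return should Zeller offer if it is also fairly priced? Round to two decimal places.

MRP (SML slope) = (14.59% − 8.72%) / (1.67 − 0.72) = 5.87% / 0.95 = 6.1789%
R_f (intercept) = 8.72% − 0.72 × 6.1789% = 4.2712%
E(R_Zeller) = R_f + β × MRP = 4.2712% + 1.25 × 6.1789% = 11.99%

11.99%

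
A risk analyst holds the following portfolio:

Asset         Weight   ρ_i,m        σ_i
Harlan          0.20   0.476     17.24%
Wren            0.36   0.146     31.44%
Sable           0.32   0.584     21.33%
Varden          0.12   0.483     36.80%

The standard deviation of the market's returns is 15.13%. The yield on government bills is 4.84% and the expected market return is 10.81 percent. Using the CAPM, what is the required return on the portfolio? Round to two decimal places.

8.55%

β_Harlan = 0.476 × 17.24% / 15.13% = 0.5424
β_Wren = 0.146 × 31.44% / 15.13% = 0.3034
β_Sable = 0.584 × 21.33% / 15.13% = 0.8233
β_Varden = 0.483 × 36.80% / 15.13% = 1.1748
β_P = Σ w_i β_i = 0.20×0.5424 + 0.36×0.3034 + 0.32×0.8233 + 0.12×1.1748 = 0.6221
MRP = 10.81% − 4.84% = 5.97%
E(R_P) = R_f + β_P × MRP = 4.84% + 0.6221 × 5.97% = 8.55%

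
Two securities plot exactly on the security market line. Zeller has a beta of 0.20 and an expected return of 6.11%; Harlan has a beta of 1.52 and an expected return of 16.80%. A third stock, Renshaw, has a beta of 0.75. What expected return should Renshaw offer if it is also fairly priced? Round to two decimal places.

10.56%

MRP (SML slope) = (16.80% − 6.11%) / (1.52 − 0.20) = 10.69% / 1.32 = 8.0985%
R_f (intercept) = 6.11% − 0.20 × 8.0985% = 4.4903%
E(R_Renshaw) = R_f + β × MRP = 4.4903% + 0.75 × 8.0985% = 10.56%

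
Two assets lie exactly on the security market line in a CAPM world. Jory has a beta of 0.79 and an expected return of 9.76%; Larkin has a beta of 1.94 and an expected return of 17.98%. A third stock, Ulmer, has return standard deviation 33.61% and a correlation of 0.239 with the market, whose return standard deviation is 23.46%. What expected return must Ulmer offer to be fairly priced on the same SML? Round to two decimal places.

MRP = (17.98% − 9.76%) / (1.94 − 0.79) = 7.1478%
R_f = 9.76% − 0.79 × 7.1478% = 4.1132%
β_Ulmer = ρ·σ_i/σ_m = 0.239 × 33.61 / 23.46 = 0.3424
E(R_Ulmer) = R_f + β × MRP = 4.1132% + 0.3424 × 7.1478% = 6.56%

6.56%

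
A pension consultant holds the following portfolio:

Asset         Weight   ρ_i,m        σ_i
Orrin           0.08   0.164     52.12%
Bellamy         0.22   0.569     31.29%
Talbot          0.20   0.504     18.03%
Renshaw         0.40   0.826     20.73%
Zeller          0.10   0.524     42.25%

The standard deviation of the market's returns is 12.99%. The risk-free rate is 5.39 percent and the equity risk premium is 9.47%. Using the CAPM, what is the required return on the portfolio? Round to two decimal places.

β_Orrin = 0.164 × 52.12% / 12.99% = 0.6580
β_Bellamy = 0.569 × 31.29% / 12.99% = 1.3706
β_Talbot = 0.504 × 18.03% / 12.99% = 0.6995
β_Renshaw = 0.826 × 20.73% / 12.99% = 1.3182
β_Zeller = 0.524 × 42.25% / 12.99% = 1.7043
β_P = Σ w_i β_i = 0.08×0.6580 + 0.22×1.3706 + 0.20×0.6995 + 0.40×1.3182 + 0.10×1.7043 = 1.1918
E(R_P) = R_f + β_P × MRP = 5.39% + 1.1918 × 9.47% = 16.68%

16.68%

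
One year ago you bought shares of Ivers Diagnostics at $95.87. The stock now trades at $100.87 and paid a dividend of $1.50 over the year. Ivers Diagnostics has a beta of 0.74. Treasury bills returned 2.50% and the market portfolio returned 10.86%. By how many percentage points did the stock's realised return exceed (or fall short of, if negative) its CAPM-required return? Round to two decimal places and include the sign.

-1.91%

Realised HPR = (P1 + D1 − P0) / P0 = (100.87 + 1.50 − 95.87) / 95.87 = 6.50 / 95.87 = 6.7800%
MRP = 10.86% − 2.50% = 8.36%
CAPM required = R_f + β·MRP = 2.50% + 0.74 × 8.36% = 8.6864%
α = realised − required = 6.7800% − 8.6864% = -1.91%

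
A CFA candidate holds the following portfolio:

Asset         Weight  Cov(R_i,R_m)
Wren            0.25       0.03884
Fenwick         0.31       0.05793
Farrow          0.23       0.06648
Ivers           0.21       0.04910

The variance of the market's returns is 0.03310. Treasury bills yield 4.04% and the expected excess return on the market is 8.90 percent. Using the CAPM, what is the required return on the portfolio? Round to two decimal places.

β_Wren = 0.03884 / 0.03310 = 1.1734
β_Fenwick = 0.05793 / 0.03310 = 1.7502
β_Farrow = 0.06648 / 0.03310 = 2.0085
β_Ivers = 0.04910 / 0.03310 = 1.4834
β_P = Σ w_i β_i = 0.25×1.1734 + 0.31×1.7502 + 0.23×2.0085 + 0.21×1.4834 = 1.6094
E(R_P) = R_f + β_P × MRP = 4.04% + 1.6094 × 8.90% = 18.36%

18.36%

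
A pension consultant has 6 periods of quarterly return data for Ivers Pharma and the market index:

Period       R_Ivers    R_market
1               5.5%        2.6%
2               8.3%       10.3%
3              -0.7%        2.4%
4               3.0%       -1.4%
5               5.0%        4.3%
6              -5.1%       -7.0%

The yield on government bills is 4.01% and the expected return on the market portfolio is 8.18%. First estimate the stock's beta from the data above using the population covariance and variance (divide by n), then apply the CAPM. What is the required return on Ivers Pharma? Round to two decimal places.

Mean R_i = (5.5 + 8.3 − 0.7 + 3.0 + 5.0 − 5.1) / 6 = 2.6667%
Mean R_m = (2.6 + 10.3 + 2.4 − 1.4 + 4.3 − 7.0) / 6 = 1.8667%
Σ(R_i − R̄_i)(R_m − R̄_m) = 121.2433  ⇒  Cov = 121.2433 / 6 = 20.2072
Σ(R_m − R̄_m)² = 167.1533  ⇒  Var(R_m) = 167.1533 / 6 = 27.8589
β = Cov / Var(R_m) = 20.2072 / 27.8589 = 0.7253
MRP = 8.18% − 4.01% = 4.17%
E(R) = R_f + β × MRP = 4.01% + 0.7253 × 4.17% = 7.03%

7.03%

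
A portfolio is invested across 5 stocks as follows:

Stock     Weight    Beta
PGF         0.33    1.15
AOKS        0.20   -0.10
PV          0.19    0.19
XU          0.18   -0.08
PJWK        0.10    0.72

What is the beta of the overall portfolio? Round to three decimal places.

β_P = Σ w_i β_i = 0.33×1.15 + 0.20×-0.10 + 0.19×0.19 + 0.18×-0.08 + 0.10×0.72 = 0.4532

0.453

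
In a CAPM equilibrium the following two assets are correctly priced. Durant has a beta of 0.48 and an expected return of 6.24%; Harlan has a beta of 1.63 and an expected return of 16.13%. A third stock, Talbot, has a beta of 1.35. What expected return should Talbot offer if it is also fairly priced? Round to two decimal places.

MRP (SML slope) = (16.13% − 6.24%) / (1.63 − 0.48) = 9.89% / 1.15 = 8.6000%
R_f (intercept) = 6.24% − 0.48 × 8.6000% = 2.1120%
E(R_Talbot) = R_f + β × MRP = 2.1120% + 1.35 × 8.6000% = 13.72%

13.72%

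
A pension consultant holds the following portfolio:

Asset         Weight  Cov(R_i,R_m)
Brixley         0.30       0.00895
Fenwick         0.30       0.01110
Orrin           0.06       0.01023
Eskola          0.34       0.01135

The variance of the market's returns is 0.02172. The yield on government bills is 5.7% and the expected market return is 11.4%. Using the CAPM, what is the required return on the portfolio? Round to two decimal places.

8.45%

β_Brixley = 0.00895 / 0.02172 = 0.4121
β_Fenwick = 0.01110 / 0.02172 = 0.5110
β_Orrin = 0.01023 / 0.02172 = 0.4710
β_Eskola = 0.01135 / 0.02172 = 0.5226
β_P = Σ w_i β_i = 0.30×0.4121 + 0.30×0.5110 + 0.06×0.4710 + 0.34×0.5226 = 0.4829
MRP = 11.4% − 5.7% = 5.70%
E(R_P) = R_f + β_P × MRP = 5.7% + 0.4829 × 5.7% = 8.45%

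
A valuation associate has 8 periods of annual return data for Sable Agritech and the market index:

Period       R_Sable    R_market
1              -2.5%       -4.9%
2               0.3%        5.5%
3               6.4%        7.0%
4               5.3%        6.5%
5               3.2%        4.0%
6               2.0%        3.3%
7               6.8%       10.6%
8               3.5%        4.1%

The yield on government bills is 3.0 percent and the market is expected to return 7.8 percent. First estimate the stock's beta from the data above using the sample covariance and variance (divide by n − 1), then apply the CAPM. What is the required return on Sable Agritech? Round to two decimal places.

Mean R_i = (-2.5 + 0.3 + 6.4 + 5.3 + 3.2 + 2.0 + 6.8 + 3.5) / 8 = 3.1250%
Mean R_m = (-4.9 + 5.5 + 7.0 + 6.5 + 4.0 + 3.3 + 10.6 + 4.1) / 8 = 4.5125%
Σ(R_i − R̄_i)(R_m − R̄_m) = 86.1675  ⇒  Cov = 86.1675 / 7 = 12.3096
Σ(R_m − R̄_m)² = 138.6688  ⇒  Var(R_m) = 138.6688 / 7 = 19.8098
β = Cov / Var(R_m) = 12.3096 / 19.8098 = 0.6214
MRP = 7.8% − 3.0% = 4.80%
E(R) = R_f + β × MRP = 3.0% + 0.6214 × 4.8% = 5.98%

5.98%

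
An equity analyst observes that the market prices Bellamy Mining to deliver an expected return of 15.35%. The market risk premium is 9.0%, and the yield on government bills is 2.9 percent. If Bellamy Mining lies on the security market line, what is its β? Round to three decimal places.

β = (E(R) − R_f) / MRP = (15.35% − 2.9%) / 9.0% = 12.45% / 9.0% = 1.383

1.383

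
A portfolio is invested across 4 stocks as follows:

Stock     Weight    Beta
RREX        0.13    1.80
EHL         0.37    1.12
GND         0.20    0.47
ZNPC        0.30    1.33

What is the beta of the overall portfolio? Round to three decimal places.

1.141

β_P = Σ w_i β_i = 0.13×1.80 + 0.37×1.12 + 0.20×0.47 + 0.30×1.33 = 1.1414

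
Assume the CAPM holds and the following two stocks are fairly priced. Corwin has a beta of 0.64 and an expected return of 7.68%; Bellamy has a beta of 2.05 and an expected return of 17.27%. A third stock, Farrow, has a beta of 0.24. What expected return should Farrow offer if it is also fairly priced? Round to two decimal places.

MRP (SML slope) = (17.27% − 7.68%) / (2.05 − 0.64) = 9.59% / 1.41 = 6.8014%
R_f (intercept) = 7.68% − 0.64 × 6.8014% = 3.3271%
E(R_Farrow) = R_f + β × MRP = 3.3271% + 0.24 × 6.8014% = 4.96%

4.96%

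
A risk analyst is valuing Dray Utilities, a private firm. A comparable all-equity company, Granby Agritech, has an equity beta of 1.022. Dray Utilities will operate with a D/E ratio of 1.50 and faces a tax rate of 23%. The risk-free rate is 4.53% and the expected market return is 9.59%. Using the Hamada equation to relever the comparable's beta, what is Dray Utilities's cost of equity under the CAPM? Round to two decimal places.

15.67%

β_L = β_U × [1 + (1 − t)(D/E)] = 1.022 × [1 + (1 − 0.23) × 1.50]
    = 1.022 × [1 + 0.77 × 1.50] = 1.022 × 2.1550 = 2.2024
MRP = 9.59% − 4.53% = 5.06%
E(R) = R_f + β_L × MRP = 4.53% + 2.2024 × 5.06% = 15.67%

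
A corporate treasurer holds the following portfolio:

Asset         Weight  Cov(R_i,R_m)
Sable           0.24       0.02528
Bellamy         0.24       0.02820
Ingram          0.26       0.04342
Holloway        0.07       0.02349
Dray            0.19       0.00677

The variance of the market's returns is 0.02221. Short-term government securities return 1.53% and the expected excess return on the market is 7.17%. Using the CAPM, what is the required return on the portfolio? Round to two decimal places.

10.26%

β_Sable = 0.02528 / 0.02221 = 1.1382
β_Bellamy = 0.02820 / 0.02221 = 1.2697
β_Ingram = 0.04342 / 0.02221 = 1.9550
β_Holloway = 0.02349 / 0.02221 = 1.0576
β_Dray = 0.00677 / 0.02221 = 0.3048
β_P = Σ w_i β_i = 0.24×1.1382 + 0.24×1.2697 + 0.26×1.9550 + 0.07×1.0576 + 0.19×0.3048 = 1.2181
E(R_P) = R_f + β_P × MRP = 1.53% + 1.2181 × 7.17% = 10.26%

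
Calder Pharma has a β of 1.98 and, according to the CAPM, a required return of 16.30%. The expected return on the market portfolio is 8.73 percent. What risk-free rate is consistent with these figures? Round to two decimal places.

1.01%

E(R) = R_f + β(E(R_m) − R_f) = R_f(1 − β) + β·E(R_m)
16.30% = R_f × (1 − 1.98) + 1.98 × 8.73%
16.30% = R_f × -0.98 + 17.2854%
R_f = (16.30% − 17.2854%) / -0.98 = 1.01%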